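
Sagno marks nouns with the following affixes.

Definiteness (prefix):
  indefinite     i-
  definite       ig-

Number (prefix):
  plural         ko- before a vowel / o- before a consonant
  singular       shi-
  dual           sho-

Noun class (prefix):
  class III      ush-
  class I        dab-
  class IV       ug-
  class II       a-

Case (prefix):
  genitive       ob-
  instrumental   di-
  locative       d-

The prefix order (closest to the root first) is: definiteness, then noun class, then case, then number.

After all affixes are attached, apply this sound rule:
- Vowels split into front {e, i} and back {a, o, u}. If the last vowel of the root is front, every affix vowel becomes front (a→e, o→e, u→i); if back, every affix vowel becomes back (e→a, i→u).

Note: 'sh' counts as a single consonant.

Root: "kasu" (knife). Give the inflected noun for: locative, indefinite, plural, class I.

Attach definiteness indefinite i- → ikasu.
Attach noun class class I dab- → dabikasu.
Attach case locative d- → ddabikasu.
Attach number plural o- (before consonant 'd') → oddabikasu.
Apply vowel harmony: oddabikasu → oddabukasu.

oddabukasu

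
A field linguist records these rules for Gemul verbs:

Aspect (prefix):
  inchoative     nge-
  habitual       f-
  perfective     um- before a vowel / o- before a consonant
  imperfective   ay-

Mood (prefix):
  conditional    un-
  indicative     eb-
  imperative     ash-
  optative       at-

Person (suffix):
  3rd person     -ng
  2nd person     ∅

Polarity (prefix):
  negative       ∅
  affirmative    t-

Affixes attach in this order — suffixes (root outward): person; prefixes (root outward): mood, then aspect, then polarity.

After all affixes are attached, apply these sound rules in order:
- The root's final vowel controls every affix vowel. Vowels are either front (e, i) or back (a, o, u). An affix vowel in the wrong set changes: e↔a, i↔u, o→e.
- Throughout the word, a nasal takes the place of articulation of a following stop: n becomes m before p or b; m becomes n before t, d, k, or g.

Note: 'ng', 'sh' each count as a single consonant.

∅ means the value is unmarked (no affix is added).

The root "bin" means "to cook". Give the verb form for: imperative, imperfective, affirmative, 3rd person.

Attach person 3rd person -ng → binng.
Attach mood imperative ash- → ashbinng.
Attach aspect imperfective ay- → ayashbinng.
Attach polarity affirmative t- → tayashbinng.
Apply vowel harmony: tayashbinng → teyeshbinng.
Nasal assimilation: no change.

teyeshbinng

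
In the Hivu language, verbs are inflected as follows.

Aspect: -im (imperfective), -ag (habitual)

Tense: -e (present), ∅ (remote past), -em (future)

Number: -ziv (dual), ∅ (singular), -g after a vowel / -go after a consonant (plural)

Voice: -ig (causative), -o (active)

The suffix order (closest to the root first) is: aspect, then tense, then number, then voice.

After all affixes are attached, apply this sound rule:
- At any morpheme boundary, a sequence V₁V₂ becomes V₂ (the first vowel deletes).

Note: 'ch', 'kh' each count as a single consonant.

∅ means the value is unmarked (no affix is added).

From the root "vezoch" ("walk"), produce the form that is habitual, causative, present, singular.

Attach aspect habitual -ag → vezochag.
Attach tense present -e → vezochage.
number = singular: zero marking, form stays vezochage.
Attach voice causative -ig → vezochageig.
Apply vowel deletion: vezochageig → vezochagig.

vezochagig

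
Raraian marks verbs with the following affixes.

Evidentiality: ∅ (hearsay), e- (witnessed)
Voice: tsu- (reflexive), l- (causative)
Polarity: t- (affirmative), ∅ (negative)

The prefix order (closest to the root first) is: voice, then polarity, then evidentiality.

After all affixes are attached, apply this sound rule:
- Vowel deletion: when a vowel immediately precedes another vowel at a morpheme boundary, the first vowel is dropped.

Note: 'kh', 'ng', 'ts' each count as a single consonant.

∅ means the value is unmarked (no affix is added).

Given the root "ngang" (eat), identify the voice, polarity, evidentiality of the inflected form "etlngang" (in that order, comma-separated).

Segment: e-t-l-ngang.
voice: l- → causative.
polarity: t- → affirmative.
evidentiality: e- → witnessed.

causative, affirmative, witnessed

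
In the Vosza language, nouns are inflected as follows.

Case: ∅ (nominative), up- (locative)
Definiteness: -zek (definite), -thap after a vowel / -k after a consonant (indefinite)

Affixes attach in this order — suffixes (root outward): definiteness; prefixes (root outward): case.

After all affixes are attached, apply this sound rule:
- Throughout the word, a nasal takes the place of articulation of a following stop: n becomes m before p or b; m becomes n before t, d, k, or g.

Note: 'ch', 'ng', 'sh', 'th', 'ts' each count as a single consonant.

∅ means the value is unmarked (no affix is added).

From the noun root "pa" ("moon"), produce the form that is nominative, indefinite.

Attach definiteness indefinite -thap (after vowel 'a') → pathap.
case = nominative: zero marking, form stays pathap.
Nasal assimilation: no change.

pathap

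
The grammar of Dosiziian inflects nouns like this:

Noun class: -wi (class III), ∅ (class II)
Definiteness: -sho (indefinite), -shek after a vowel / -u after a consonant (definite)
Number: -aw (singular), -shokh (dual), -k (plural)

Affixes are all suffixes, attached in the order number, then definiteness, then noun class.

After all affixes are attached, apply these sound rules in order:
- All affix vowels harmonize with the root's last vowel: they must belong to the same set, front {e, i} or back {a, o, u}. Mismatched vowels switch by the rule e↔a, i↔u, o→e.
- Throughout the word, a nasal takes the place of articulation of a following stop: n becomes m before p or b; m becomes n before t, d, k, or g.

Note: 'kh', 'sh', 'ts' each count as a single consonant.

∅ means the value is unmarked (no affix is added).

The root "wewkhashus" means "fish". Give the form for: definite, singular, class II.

wewkhashusawu

Attach number singular -aw → wewkhashusaw.
Attach definiteness definite -u (after consonant 'w') → wewkhashusawu.
noun class = class II: zero marking, form stays wewkhashusawu.
Vowel harmony: no change.
Nasal assimilation: no change.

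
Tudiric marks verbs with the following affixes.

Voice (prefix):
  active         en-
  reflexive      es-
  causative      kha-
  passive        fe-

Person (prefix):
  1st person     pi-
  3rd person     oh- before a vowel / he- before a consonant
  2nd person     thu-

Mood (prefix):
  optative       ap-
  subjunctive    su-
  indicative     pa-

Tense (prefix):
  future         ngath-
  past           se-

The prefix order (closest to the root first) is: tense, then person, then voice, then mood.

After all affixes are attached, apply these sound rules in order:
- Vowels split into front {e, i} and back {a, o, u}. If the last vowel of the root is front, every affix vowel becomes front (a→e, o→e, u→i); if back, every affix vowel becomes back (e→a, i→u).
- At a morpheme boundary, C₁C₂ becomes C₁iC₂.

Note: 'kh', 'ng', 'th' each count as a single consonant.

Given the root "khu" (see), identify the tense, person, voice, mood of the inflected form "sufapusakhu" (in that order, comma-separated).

Segment: su-fe-pi-se-khu.
tense: se- → past.
person: pi- → 1st person.
voice: fe- → passive.
mood: su- → subjunctive.

past, 1st person, passive, subjunctive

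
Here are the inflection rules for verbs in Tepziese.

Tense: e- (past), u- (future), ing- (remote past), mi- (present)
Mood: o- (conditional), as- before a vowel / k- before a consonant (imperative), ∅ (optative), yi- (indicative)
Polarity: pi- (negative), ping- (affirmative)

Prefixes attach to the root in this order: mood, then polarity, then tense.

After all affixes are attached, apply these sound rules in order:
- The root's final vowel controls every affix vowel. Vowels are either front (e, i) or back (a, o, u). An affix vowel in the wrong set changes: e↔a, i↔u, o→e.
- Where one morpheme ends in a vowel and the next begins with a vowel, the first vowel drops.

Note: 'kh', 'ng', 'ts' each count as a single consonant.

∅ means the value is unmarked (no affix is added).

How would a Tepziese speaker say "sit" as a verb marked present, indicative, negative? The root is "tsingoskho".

mupuyutsingoskho

Attach mood indicative yi- → yitsingoskho.
Attach polarity negative pi- → piyitsingoskho.
Attach tense present mi- → mipiyitsingoskho.
Apply vowel harmony: mipiyitsingoskho → mupuyutsingoskho.
Vowel deletion: no change.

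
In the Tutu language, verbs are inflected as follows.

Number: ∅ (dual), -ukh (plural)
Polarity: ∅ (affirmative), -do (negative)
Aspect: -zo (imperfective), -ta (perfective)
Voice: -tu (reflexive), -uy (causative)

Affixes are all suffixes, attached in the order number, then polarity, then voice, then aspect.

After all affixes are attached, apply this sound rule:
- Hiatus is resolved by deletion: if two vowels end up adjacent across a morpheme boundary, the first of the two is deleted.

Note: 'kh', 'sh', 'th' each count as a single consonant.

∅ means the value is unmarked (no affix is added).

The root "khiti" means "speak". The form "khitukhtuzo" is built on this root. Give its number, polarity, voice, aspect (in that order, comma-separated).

plural, affirmative, reflexive, imperfective

Segment: khiti-ukh-tu-zo.
number: -ukh → plural.
polarity: ∅ → affirmative.
voice: -tu → reflexive.
aspect: -zo → imperfective.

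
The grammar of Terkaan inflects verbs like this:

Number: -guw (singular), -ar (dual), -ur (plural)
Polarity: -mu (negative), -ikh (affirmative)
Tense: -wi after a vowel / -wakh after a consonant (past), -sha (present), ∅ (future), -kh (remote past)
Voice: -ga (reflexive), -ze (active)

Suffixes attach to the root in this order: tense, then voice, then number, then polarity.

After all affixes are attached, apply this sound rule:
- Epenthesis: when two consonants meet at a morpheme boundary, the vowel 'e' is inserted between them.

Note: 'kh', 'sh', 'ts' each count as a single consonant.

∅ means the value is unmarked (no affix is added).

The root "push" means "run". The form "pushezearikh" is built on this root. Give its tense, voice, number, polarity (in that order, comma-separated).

future, active, dual, affirmative

Segment: push-ze-ar-ikh.
tense: ∅ → future.
voice: -ze → active.
number: -ar → dual.
polarity: -ikh → affirmative.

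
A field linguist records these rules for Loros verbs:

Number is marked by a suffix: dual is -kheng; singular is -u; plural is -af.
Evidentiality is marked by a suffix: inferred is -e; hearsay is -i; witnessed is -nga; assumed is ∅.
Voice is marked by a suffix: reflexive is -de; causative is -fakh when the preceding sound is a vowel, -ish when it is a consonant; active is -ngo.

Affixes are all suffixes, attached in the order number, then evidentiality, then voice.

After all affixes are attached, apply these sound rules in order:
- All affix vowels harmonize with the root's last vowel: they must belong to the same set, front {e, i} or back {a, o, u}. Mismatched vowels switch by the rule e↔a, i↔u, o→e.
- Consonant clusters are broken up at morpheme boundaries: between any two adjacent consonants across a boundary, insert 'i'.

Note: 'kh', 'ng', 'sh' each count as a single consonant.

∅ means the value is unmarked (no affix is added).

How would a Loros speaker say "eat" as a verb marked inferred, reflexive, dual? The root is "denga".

Attach number dual -kheng → dengakheng.
Attach evidentiality inferred -e → dengakhenge.
Attach voice reflexive -de → dengakhengede.
Apply vowel harmony: dengakhengede → dengakhangada.
Epenthesis: no change.

dengakhangada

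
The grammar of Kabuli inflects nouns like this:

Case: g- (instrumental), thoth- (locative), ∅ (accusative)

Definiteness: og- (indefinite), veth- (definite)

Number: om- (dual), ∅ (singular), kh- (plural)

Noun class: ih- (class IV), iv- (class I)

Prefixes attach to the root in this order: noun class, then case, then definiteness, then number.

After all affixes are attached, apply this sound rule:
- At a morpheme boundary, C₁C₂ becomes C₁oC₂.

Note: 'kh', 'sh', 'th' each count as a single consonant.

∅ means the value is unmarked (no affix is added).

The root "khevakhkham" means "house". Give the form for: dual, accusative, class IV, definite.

omovethihokhevakhkham

Attach noun class class IV ih- → ihkhevakhkham.
case = accusative: zero marking, form stays ihkhevakhkham.
Attach definiteness definite veth- → vethihkhevakhkham.
Attach number dual om- → omvethihkhevakhkham.
Apply epenthesis: omvethihkhevakhkham → omovethihokhevakhkham.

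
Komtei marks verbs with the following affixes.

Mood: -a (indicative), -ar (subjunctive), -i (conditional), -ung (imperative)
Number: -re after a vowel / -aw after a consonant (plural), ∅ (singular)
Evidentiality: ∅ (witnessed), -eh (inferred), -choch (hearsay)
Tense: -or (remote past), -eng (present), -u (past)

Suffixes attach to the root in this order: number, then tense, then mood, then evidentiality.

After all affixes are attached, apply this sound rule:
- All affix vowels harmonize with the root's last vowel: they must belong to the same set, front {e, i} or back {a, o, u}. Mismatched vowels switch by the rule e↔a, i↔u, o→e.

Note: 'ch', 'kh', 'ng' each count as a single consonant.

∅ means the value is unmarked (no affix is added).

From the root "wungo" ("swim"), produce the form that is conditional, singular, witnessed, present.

wungoangu

number = singular: zero marking, form stays wungo.
Attach tense present -eng → wungoeng.
Attach mood conditional -i → wungoengi.
evidentiality = witnessed: zero marking, form stays wungoengi.
Apply vowel harmony: wungoengi → wungoangu.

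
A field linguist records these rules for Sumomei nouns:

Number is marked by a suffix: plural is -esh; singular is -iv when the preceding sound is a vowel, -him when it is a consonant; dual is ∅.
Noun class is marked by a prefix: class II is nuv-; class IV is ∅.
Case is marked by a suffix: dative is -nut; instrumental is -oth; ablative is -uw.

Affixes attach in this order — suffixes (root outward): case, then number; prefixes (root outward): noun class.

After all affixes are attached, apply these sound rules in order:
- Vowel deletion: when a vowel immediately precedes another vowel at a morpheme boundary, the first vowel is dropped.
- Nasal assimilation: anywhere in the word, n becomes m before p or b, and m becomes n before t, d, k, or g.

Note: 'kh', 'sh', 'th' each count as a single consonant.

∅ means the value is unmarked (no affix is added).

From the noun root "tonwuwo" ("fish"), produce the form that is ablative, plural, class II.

Attach case ablative -uw → tonwuwouw.
Attach noun class class II nuv- → nuvtonwuwouw.
Attach number plural -esh → nuvtonwuwouwesh.
Apply vowel deletion: nuvtonwuwouwesh → nuvtonwuwuwesh.
Nasal assimilation: no change.

nuvtonwuwuwesh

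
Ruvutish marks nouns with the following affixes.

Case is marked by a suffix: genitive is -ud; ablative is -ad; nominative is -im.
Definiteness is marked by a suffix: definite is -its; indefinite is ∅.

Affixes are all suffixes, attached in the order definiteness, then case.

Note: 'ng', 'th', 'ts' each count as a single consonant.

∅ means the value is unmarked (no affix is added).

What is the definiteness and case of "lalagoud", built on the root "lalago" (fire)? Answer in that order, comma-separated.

Segment: lalago-ud.
definiteness: ∅ → indefinite.
case: -ud → genitive.

indefinite, genitive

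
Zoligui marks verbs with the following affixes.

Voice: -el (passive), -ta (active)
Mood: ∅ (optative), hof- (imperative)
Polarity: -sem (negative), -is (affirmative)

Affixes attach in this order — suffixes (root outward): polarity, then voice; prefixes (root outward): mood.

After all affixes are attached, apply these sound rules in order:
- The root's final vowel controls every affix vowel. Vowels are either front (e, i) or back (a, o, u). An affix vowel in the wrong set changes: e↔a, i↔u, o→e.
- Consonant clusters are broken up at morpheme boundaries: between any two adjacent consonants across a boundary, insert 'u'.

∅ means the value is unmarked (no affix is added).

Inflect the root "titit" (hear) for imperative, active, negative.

hefutititusemute

Attach polarity negative -sem → tititsem.
Attach voice active -ta → tititsemta.
Attach mood imperative hof- → hoftititsemta.
Apply vowel harmony: hoftititsemta → heftititsemte.
Apply epenthesis: heftititsemte → hefutititusemute.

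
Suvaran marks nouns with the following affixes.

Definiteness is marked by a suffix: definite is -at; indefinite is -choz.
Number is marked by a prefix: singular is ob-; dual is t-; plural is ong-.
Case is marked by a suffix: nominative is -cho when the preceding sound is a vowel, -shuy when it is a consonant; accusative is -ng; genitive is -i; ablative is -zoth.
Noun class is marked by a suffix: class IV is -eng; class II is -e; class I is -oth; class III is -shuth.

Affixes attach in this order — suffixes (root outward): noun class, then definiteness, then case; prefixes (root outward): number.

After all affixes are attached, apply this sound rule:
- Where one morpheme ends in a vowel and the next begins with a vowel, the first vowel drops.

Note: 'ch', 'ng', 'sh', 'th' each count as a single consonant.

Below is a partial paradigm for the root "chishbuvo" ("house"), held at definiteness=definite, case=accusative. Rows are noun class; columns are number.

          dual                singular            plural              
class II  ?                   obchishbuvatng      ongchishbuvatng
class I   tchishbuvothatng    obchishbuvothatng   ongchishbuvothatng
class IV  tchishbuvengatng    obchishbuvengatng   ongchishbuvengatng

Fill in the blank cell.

Attach noun class class II -e → chishbuvoe.
Attach number dual t- → tchishbuvoe.
Attach definiteness definite -at → tchishbuvoeat.
Attach case accusative -ng → tchishbuvoeatng.
Apply vowel deletion: tchishbuvoeatng → tchishbuvatng.

tchishbuvatng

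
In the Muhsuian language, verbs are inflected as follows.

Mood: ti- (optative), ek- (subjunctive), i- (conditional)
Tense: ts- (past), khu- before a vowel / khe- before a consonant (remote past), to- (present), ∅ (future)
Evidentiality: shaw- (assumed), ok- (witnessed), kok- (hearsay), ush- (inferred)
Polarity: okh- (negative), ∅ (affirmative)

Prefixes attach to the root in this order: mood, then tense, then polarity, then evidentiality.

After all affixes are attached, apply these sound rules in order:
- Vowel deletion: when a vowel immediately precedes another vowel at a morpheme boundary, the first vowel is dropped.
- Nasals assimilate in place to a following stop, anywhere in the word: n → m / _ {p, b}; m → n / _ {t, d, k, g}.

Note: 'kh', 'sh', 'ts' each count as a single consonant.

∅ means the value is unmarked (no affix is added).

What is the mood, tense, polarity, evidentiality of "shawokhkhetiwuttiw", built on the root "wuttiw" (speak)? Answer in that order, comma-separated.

Segment: shaw-okh-khe-ti-wuttiw.
mood: ti- → optative.
tense: khu/khe- → remote past.
polarity: okh- → negative.
evidentiality: shaw- → assumed.

optative, remote past, negative, assumed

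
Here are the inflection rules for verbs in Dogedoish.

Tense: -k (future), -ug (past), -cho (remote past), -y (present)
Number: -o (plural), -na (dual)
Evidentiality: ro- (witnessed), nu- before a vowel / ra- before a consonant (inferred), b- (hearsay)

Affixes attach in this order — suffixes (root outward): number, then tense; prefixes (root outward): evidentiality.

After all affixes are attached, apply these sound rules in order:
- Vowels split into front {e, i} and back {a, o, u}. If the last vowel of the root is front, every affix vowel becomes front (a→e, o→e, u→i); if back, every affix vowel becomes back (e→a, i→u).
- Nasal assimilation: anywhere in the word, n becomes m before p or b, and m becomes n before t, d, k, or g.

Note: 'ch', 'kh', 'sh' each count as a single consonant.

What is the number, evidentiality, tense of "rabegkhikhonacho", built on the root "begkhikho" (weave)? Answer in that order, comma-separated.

Segment: ra-begkhikho-na-cho.
number: -na → dual.
evidentiality: nu/ra- → inferred.
tense: -cho → remote past.

dual, inferred, remote past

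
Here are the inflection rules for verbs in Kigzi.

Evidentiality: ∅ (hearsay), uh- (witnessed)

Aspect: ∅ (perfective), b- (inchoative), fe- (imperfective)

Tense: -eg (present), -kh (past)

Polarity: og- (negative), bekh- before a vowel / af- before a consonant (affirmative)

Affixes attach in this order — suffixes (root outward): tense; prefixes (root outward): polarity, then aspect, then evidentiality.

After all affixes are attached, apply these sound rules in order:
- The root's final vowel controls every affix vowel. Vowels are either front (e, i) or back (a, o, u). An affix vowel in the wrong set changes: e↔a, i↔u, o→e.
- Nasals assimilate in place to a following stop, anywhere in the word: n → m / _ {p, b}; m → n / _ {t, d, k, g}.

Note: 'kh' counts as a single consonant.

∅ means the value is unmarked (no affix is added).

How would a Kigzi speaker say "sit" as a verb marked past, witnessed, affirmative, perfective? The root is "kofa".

Attach polarity affirmative af- (before consonant 'k') → afkofa.
Attach tense past -kh → afkofakh.
aspect = perfective: zero marking, form stays afkofakh.
Attach evidentiality witnessed uh- → uhafkofakh.
Vowel harmony: no change.
Nasal assimilation: no change.

uhafkofakh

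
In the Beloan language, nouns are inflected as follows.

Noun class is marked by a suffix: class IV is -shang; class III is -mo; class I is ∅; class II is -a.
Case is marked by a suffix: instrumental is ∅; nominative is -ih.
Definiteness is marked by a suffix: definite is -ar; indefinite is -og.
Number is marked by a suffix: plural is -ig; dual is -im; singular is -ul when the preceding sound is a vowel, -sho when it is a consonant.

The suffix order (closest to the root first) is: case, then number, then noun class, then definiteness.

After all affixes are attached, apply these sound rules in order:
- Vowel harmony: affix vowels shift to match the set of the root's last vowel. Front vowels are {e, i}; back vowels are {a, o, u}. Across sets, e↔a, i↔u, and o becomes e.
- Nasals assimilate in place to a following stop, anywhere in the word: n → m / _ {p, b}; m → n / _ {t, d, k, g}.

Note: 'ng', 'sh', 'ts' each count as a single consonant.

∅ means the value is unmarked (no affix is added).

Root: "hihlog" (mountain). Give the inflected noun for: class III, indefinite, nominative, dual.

Attach case nominative -ih → hihlogih.
Attach number dual -im → hihlogihim.
Attach noun class class III -mo → hihlogihimmo.
Attach definiteness indefinite -og → hihlogihimmoog.
Apply vowel harmony: hihlogihimmoog → hihloguhummoog.
Nasal assimilation: no change.

hihloguhummoog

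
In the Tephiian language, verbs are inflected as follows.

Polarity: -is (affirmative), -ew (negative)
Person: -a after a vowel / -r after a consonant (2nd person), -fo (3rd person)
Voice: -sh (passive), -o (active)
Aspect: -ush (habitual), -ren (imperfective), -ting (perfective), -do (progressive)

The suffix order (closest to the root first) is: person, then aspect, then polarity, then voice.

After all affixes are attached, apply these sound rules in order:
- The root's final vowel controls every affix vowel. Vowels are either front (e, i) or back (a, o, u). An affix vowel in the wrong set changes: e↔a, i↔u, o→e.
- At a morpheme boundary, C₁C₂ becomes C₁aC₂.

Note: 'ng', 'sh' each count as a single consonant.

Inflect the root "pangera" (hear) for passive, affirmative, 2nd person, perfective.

Attach person 2nd person -a (after vowel 'a') → pangeraa.
Attach aspect perfective -ting → pangeraating.
Attach polarity affirmative -is → pangeraatingis.
Attach voice passive -sh → pangeraatingissh.
Apply vowel harmony: pangeraatingissh → pangeraatungussh.
Apply epenthesis: pangeraatungussh → pangeraatungusash.

pangeraatungusash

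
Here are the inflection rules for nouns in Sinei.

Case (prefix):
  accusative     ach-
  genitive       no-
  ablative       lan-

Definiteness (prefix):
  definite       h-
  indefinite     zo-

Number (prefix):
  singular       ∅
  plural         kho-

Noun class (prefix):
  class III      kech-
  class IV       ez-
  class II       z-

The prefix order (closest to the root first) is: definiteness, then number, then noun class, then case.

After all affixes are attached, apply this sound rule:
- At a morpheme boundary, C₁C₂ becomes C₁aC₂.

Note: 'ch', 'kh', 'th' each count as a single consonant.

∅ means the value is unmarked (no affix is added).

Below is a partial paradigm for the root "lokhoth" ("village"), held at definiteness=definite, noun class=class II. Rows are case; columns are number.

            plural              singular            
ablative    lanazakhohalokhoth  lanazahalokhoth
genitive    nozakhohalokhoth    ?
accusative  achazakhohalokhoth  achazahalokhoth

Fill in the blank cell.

Attach definiteness definite h- → hlokhoth.
number = singular: zero marking, form stays hlokhoth.
Attach noun class class II z- → zhlokhoth.
Attach case genitive no- → nozhlokhoth.
Apply epenthesis: nozhlokhoth → nozahalokhoth.

nozahalokhoth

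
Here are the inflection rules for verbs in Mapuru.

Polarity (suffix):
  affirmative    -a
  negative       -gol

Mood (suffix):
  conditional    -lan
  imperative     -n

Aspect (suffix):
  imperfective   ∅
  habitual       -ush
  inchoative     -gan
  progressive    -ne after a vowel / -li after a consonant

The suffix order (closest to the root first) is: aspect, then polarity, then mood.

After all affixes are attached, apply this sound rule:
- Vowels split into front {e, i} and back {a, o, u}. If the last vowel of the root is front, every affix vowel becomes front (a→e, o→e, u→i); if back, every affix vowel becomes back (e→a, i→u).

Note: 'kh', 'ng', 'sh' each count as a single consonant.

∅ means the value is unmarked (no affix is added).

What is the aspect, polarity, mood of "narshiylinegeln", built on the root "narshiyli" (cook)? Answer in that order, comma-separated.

progressive, negative, imperative

Segment: narshiyli-ne-gol-n.
aspect: -ne/li → progressive.
polarity: -gol → negative.
mood: -n → imperative.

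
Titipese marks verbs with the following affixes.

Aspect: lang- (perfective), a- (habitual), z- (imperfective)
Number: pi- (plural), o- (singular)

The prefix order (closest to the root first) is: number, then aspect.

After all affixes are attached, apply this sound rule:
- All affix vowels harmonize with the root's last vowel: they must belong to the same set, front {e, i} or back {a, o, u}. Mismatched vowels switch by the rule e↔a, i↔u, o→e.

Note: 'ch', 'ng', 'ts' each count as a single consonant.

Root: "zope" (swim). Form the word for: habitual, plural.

Attach number plural pi- → pizope.
Attach aspect habitual a- → apizope.
Apply vowel harmony: apizope → epizope.

epizope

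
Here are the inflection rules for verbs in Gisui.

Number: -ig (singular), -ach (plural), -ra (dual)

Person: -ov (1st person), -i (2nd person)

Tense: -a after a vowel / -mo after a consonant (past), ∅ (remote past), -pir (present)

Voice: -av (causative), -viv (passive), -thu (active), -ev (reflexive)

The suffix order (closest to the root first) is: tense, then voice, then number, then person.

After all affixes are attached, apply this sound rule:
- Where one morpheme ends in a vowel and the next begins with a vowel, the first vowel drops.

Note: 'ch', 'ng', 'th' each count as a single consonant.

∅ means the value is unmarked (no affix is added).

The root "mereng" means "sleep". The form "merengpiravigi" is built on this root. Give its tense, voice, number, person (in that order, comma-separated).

present, causative, singular, 2nd person

Segment: mereng-pir-av-ig-i.
tense: -pir → present.
voice: -av → causative.
number: -ig → singular.
person: -i → 2nd person.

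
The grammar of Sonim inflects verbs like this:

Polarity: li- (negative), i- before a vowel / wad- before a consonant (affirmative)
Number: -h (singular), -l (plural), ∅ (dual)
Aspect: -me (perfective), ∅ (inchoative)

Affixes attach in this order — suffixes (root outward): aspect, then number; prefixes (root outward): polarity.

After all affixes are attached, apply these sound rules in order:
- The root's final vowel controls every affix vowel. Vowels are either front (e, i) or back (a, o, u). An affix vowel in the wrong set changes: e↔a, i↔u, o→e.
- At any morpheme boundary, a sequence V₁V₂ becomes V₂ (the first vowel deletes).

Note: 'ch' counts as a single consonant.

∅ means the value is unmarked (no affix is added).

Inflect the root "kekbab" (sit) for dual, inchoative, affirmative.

aspect = inchoative: zero marking, form stays kekbab.
number = dual: zero marking, form stays kekbab.
Attach polarity affirmative wad- (before consonant 'k') → wadkekbab.
Vowel harmony: no change.
Vowel deletion: no change.

wadkekbab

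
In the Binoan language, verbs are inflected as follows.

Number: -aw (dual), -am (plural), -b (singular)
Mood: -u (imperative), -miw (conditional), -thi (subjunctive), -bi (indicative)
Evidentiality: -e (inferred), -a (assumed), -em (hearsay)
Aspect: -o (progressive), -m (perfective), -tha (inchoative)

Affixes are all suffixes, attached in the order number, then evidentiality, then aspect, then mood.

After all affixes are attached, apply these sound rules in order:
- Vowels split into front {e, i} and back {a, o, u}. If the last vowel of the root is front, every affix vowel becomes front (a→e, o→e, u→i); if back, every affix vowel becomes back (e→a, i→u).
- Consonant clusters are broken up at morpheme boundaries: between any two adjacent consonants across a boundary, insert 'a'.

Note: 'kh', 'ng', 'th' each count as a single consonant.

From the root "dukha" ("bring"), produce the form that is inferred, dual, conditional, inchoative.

Attach number dual -aw → dukhaaw.
Attach evidentiality inferred -e → dukhaawe.
Attach aspect inchoative -tha → dukhaawetha.
Attach mood conditional -miw → dukhaawethamiw.
Apply vowel harmony: dukhaawethamiw → dukhaawathamuw.
Epenthesis: no change.

dukhaawathamuw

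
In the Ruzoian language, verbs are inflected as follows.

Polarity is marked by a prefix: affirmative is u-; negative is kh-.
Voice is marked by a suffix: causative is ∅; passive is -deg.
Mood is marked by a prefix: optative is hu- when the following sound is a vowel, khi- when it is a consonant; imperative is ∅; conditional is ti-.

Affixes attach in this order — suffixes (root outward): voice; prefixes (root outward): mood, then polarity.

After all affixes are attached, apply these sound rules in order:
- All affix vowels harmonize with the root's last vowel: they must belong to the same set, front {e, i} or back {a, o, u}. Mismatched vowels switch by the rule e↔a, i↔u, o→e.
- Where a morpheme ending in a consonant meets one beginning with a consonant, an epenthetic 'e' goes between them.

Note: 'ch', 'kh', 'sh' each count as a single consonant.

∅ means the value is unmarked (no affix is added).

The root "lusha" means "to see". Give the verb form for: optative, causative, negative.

Attach mood optative khi- (before consonant 'l') → khilusha.
Attach polarity negative kh- → khkhilusha.
voice = causative: zero marking, form stays khkhilusha.
Apply vowel harmony: khkhilusha → khkhulusha.
Apply epenthesis: khkhulusha → khekhulusha.

khekhulusha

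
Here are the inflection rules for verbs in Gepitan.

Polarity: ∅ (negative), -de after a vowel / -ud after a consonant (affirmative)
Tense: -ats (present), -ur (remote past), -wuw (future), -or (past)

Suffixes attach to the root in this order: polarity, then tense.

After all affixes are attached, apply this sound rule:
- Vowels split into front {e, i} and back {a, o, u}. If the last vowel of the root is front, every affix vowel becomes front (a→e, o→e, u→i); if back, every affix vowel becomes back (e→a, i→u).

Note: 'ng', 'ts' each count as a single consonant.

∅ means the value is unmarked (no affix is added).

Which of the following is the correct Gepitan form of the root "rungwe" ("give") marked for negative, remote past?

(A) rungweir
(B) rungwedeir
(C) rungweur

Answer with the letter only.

polarity = negative: zero marking, form stays rungwe.
Attach tense remote past -ur → rungweur.
Apply vowel harmony: rungweur → rungweir.
So the correct form is rungweir, option (A).
(B) rungwedeir is wrong: it uses affirmative instead of negative for polarity.
(C) rungweur is wrong: it fails to apply the sound rule(s).

A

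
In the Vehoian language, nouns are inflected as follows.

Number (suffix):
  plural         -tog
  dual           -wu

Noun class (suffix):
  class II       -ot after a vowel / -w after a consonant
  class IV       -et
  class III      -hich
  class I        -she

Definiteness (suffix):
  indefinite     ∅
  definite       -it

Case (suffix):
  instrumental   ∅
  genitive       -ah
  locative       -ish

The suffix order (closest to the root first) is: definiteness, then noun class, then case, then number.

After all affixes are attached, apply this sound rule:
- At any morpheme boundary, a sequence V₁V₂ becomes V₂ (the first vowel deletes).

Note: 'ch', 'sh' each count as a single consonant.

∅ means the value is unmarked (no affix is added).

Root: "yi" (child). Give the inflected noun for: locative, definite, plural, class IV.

yitetishtog

Attach definiteness definite -it → yiit.
Attach noun class class IV -et → yiitet.
Attach case locative -ish → yiitetish.
Attach number plural -tog → yiitetishtog.
Apply vowel deletion: yiitetishtog → yitetishtog.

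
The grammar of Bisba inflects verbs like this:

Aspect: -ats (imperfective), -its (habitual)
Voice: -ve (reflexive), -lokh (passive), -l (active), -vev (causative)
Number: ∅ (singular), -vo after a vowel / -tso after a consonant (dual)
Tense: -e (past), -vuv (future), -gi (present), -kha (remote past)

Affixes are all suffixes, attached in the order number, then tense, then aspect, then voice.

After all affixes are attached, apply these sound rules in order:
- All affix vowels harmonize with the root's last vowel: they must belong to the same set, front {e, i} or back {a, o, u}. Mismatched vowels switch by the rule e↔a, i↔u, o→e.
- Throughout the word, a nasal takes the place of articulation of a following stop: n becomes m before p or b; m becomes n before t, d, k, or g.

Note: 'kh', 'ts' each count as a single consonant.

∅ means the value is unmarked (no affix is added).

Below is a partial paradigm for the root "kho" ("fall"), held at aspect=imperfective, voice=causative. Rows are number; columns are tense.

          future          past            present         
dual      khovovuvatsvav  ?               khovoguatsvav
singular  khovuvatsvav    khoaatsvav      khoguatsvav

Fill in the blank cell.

Attach number dual -vo (after vowel 'o') → khovo.
Attach tense past -e → khovoe.
Attach aspect imperfective -ats → khovoeats.
Attach voice causative -vev → khovoeatsvev.
Apply vowel harmony: khovoeatsvev → khovoaatsvav.
Nasal assimilation: no change.

khovoaatsvav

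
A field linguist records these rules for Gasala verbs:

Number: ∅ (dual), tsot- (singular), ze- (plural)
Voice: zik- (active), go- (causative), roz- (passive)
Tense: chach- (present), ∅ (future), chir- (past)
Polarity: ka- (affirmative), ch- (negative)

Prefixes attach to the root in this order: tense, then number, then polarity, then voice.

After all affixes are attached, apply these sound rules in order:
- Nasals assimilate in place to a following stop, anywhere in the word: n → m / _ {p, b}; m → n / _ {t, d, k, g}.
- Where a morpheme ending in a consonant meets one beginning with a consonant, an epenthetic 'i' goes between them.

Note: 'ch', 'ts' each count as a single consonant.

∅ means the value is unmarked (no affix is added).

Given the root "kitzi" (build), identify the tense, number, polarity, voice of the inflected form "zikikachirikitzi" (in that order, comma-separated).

Segment: zik-ka-chir-kitzi.
tense: chir- → past.
number: ∅ → dual.
polarity: ka- → affirmative.
voice: zik- → active.

past, dual, affirmative, active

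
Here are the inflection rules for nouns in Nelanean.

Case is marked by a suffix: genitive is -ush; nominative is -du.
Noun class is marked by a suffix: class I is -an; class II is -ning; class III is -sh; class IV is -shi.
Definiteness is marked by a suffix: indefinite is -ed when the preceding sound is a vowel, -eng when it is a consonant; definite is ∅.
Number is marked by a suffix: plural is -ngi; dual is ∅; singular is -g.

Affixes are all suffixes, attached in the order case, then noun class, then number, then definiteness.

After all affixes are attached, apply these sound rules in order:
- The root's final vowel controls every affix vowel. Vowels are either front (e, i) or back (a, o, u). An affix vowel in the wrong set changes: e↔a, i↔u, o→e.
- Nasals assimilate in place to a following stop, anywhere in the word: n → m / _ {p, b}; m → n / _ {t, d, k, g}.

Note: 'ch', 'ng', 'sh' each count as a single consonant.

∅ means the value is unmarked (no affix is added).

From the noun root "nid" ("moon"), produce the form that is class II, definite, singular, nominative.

niddiningg

Attach case nominative -du → niddu.
Attach noun class class II -ning → nidduning.
Attach number singular -g → nidduningg.
definiteness = definite: zero marking, form stays nidduningg.
Apply vowel harmony: nidduningg → niddiningg.
Nasal assimilation: no change.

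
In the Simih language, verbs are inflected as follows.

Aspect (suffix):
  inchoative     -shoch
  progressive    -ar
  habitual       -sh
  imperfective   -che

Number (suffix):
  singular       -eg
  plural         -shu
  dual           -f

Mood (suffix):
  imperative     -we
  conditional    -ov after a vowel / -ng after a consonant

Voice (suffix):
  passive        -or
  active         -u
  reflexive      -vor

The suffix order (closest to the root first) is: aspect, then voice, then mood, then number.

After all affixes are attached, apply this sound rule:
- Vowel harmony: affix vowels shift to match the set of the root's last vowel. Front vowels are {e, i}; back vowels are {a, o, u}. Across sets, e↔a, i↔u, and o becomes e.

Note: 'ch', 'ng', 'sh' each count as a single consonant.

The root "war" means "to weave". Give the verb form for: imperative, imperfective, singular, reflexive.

Attach aspect imperfective -che → warche.
Attach voice reflexive -vor → warchevor.
Attach mood imperative -we → warchevorwe.
Attach number singular -eg → warchevorweeg.
Apply vowel harmony: warchevorweeg → warchavorwaag.

warchavorwaag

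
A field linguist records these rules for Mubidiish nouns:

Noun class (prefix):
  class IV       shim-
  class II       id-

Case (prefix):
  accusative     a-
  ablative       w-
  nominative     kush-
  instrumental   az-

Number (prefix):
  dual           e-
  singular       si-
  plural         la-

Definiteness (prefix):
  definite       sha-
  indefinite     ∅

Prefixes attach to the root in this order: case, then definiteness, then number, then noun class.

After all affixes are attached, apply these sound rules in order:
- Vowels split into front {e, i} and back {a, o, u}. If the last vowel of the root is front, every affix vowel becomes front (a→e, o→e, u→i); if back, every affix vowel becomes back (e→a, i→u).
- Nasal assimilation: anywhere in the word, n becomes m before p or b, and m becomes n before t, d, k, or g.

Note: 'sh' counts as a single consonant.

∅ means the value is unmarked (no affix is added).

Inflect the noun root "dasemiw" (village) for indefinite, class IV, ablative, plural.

shimlewdasemiw

Attach case ablative w- → wdasemiw.
definiteness = indefinite: zero marking, form stays wdasemiw.
Attach number plural la- → lawdasemiw.
Attach noun class class IV shim- → shimlawdasemiw.
Apply vowel harmony: shimlawdasemiw → shimlewdasemiw.
Nasal assimilation: no change.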